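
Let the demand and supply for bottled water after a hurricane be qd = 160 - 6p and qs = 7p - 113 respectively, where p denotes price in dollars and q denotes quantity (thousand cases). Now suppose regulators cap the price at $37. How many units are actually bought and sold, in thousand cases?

34

In a free market, 160 - 6p = 7p - 113 gives the equilibrium p* = 21, q* = 34.
Since 37 is above p* = 21, the ceiling does not bind and the free-market outcome prevails.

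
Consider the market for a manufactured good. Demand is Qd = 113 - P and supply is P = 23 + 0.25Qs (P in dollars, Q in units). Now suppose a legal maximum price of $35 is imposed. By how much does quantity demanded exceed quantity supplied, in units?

Rearranging supply gives Qs = 4P - 92. Without the control the market clears where 113 - P = 4P - 92, i.e. P* = 41 and Q* = 72.
The ceiling of 35 is below the equilibrium price 41, so it binds.
At P = 35: Qd = 113 - 35 = 78 and Qs = 4·35 - 92 = 48.
Shortage = Qd - Qs = 78 - 48 = 30.

30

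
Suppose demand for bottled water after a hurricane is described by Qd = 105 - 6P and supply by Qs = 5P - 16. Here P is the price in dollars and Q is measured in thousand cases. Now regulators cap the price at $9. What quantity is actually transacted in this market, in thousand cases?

29

Setting quantity demanded equal to quantity supplied, 105 - 6P = 5P - 16, gives P* = 11 and Q* = 39.
The ceiling of 9 is below the equilibrium price 11, so it binds.
At P = 9: Qd = 105 - 6·9 = 51 and Qs = 5·9 - 16 = 29.
The quantity actually transacted is the short side, supply: 29.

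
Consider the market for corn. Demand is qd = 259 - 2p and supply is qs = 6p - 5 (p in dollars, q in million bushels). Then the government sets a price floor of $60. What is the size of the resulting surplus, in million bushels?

216

Without the control the market clears where 259 - 2p = 6p - 5, i.e. p* = 33 and q* = 193.
Since 60 > 33, the floor is binding.
At p = 60: qd = 259 - 2·60 = 139 and qs = 6·60 - 5 = 355.
Surplus = qs - qd = 355 - 139 = 216.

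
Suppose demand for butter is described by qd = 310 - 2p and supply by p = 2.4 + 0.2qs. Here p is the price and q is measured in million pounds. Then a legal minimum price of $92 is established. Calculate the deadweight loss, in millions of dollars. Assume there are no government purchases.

2962.4

Rearranging supply gives qs = 5p - 12. Equilibrium: 310 - 2p = 5p - 12, so 322 = 7p and p* = 46, q* = 218.
Because the floor (92) lies above the market-clearing price, it is binding.
At p = 92: qd = 310 - 2·92 = 126 and qs = 5·92 - 12 = 448.
Quantity traded falls to 126. At q = 126 the demand price is (310 - 126)/2 = 92 and the supply price is (12 + 126)/5 = 27.6.
Deadweight loss = ½ · (92 - 27.6) · (218 - 126) = ½ · 64.4 · 92 = 2962.4.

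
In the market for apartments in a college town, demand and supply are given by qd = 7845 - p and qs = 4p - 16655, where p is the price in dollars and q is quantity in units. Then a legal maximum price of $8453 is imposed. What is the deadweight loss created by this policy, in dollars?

In a free market, 7845 - p = 4p - 16655 gives the equilibrium p* = 4900, q* = 2945.
The ceiling of 8453 is above the equilibrium price 4900, so it is not binding; the market clears at p* = 4900, q* = 2945.
Since the control does not bind, no trades are prevented and deadweight loss is zero.

0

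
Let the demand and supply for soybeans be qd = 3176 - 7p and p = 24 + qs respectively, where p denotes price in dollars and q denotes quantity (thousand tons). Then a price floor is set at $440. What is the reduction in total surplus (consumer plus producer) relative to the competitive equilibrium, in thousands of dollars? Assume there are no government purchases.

Rearranging supply gives qs = p - 24. Equilibrium: 3176 - 7p = p - 24, so 3200 = 8p and p* = 400, q* = 376.
The floor of 440 is above the equilibrium price 400, so it binds.
At p = 440: qd = 3176 - 7·440 = 96 and qs = 440 - 24 = 416.
Quantity traded falls to 96. At q = 96 the demand price is (3176 - 96)/7 = 440 and the supply price is 24 + 96 = 120.
Deadweight loss = ½ · (440 - 120) · (376 - 96) = ½ · 320 · 280 = 44800.

44800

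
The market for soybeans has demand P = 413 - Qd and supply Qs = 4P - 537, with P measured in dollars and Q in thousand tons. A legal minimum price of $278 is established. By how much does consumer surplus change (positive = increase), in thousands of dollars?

-15752

Rearranging demand gives Qd = 413 - P. In a free market, 413 - P = 4P - 537 gives the equilibrium P* = 190, Q* = 223.
The floor of 278 is above the equilibrium price 190, so it binds.
At P = 278: Qd = 413 - 278 = 135 and Qs = 4·278 - 537 = 575.
Consumer surplus without the control is ½ · (413 - 190) · 223 = 24864.5.
With the floor, consumers buy 135 units at 278, so CS = ½ · (413 - 278) · 135 = 9112.5.
Change in consumer surplus = 9112.5 - 24864.5 = -15752.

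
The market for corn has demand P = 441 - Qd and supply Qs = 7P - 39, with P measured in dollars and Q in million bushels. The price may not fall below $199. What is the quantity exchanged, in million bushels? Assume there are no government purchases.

Rearranging demand gives Qd = 441 - P. Without the control the market clears where 441 - P = 7P - 39, i.e. P* = 60 and Q* = 381.
Because the floor (199) lies above the market-clearing price, it is binding.
At P = 199: Qd = 441 - 199 = 242 and Qs = 7·199 - 39 = 1354.
The quantity actually transacted is the short side, demand: 242.

242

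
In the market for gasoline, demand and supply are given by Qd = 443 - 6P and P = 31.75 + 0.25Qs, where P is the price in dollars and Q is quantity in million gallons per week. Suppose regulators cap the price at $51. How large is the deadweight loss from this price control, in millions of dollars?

Rearranging supply gives Qs = 4P - 127. Without the control the market clears where 443 - 6P = 4P - 127, i.e. P* = 57 and Q* = 101.
Since 51 < 57, the ceiling is binding.
At P = 51: Qd = 443 - 6·51 = 137 and Qs = 4·51 - 127 = 77.
Quantity traded falls to 77. At Q = 77 the demand price is (443 - 77)/6 = 61 and the supply price is (127 + 77)/4 = 51.
Deadweight loss = ½ · (61 - 51) · (101 - 77) = ½ · 10 · 24 = 120.

120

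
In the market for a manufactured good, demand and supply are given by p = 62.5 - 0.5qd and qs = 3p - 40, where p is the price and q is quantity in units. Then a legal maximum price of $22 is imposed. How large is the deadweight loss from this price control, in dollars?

453.75

Rearranging demand gives qd = 125 - 2p. Setting quantity demanded equal to quantity supplied, 125 - 2p = 3p - 40, gives p* = 33 and q* = 59.
The ceiling of 22 is below the equilibrium price 33, so it binds.
At p = 22: qd = 125 - 2·22 = 81 and qs = 3·22 - 40 = 26.
Quantity traded falls to 26. At q = 26 the demand price is (125 - 26)/2 = 49.5 and the supply price is (40 + 26)/3 = 22.
Deadweight loss = ½ · (49.5 - 22) · (59 - 26) = ½ · 27.5 · 33 = 453.75.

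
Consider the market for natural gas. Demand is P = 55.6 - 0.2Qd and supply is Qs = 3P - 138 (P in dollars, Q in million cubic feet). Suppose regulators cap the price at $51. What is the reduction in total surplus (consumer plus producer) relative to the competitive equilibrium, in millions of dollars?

2.4

Rearranging demand gives Qd = 278 - 5P. In a free market, 278 - 5P = 3P - 138 gives the equilibrium P* = 52, Q* = 18.
Because the ceiling (51) lies below the market-clearing price, it is binding.
At P = 51: Qd = 278 - 5·51 = 23 and Qs = 3·51 - 138 = 15.
Quantity traded falls to 15. At Q = 15 the demand price is (278 - 15)/5 = 52.6 and the supply price is (138 + 15)/3 = 51.
Deadweight loss = ½ · (52.6 - 51) · (18 - 15) = ½ · 1.6 · 3 = 2.4.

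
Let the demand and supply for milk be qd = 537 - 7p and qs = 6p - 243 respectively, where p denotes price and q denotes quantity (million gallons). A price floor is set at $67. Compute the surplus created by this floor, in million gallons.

In a free market, 537 - 7p = 6p - 243 gives the equilibrium p* = 60, q* = 117.
The floor of 67 is above the equilibrium price 60, so it binds.
At p = 67: qd = 537 - 7·67 = 68 and qs = 6·67 - 243 = 159.
Surplus = qs - qd = 159 - 68 = 91.

91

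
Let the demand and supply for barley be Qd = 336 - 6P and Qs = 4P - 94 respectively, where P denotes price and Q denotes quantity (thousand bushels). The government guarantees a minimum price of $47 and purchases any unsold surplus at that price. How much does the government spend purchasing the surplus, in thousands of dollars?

Equilibrium: 336 - 6P = 4P - 94, so 430 = 10P and P* = 43, Q* = 78.
Because the floor (47) lies above the market-clearing price, it is binding.
At P = 47: Qd = 336 - 6·47 = 54 and Qs = 4·47 - 94 = 94.
Surplus = Qs - Qd = 40.
Government expenditure = surplus × support price = 40 × 47 = 1880.

1880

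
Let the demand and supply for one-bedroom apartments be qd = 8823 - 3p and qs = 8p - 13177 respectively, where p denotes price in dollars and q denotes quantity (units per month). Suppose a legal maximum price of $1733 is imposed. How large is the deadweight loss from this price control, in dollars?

1045572

Without the control the market clears where 8823 - 3p = 8p - 13177, i.e. p* = 2000 and q* = 2823.
Since 1733 < 2000, the ceiling is binding.
At p = 1733: qd = 8823 - 3·1733 = 3624 and qs = 8·1733 - 13177 = 687.
Quantity traded falls to 687. At q = 687 the demand price is (8823 - 687)/3 = 2712 and the supply price is (13177 + 687)/8 = 1733.
Deadweight loss = ½ · (2712 - 1733) · (2823 - 687) = ½ · 979 · 2136 = 1045572.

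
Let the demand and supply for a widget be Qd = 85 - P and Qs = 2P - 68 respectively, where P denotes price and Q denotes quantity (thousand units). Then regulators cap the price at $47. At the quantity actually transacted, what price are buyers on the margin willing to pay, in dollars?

Without the control the market clears where 85 - P = 2P - 68, i.e. P* = 51 and Q* = 34.
Since 47 < 51, the ceiling is binding.
At P = 47: Qd = 85 - 47 = 38 and Qs = 2·47 - 68 = 26.
Only 26 units reach the market. On the demand curve, the marginal buyer's willingness to pay at Q = 26 is (85 - 26) = 59.

59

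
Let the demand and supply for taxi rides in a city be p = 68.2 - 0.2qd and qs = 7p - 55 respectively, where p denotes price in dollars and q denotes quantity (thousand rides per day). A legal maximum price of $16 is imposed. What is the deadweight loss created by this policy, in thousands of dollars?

2427.6

Rearranging demand gives qd = 341 - 5p. In a free market, 341 - 5p = 7p - 55 gives the equilibrium p* = 33, q* = 176.
The ceiling of 16 is below the equilibrium price 33, so it binds.
At p = 16: qd = 341 - 5·16 = 261 and qs = 7·16 - 55 = 57.
Quantity traded falls to 57. At q = 57 the demand price is (341 - 57)/5 = 56.8 and the supply price is (55 + 57)/7 = 16.
Deadweight loss = ½ · (56.8 - 16) · (176 - 57) = ½ · 40.8 · 119 = 2427.6.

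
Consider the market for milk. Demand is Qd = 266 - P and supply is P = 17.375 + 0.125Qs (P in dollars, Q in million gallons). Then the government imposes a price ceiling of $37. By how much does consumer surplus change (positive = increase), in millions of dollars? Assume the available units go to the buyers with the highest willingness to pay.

Rearranging supply gives Qs = 8P - 139. Equilibrium: 266 - P = 8P - 139, so 405 = 9P and P* = 45, Q* = 221.
Because the ceiling (37) lies below the market-clearing price, it is binding.
At P = 37: Qd = 266 - 37 = 229 and Qs = 8·37 - 139 = 157.
Consumer surplus without the control is ½ · (266 - 45) · 221 = 24420.5.
With the ceiling, 157 units are sold at 37 (assume they go to the highest-value buyers). The demand price at Q = 157 is 109, so CS = ½ · [(266 - 37) + (109 - 37)] · 157 = 23628.5.
Change in consumer surplus = 23628.5 - 24420.5 = -792.

-792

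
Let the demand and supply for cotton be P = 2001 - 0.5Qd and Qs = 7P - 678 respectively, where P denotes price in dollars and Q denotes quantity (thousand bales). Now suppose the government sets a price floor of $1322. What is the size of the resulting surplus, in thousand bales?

Rearranging demand gives Qd = 4002 - 2P. Without the control the market clears where 4002 - 2P = 7P - 678, i.e. P* = 520 and Q* = 2962.
Because the floor (1322) lies above the market-clearing price, it is binding.
At P = 1322: Qd = 4002 - 2·1322 = 1358 and Qs = 7·1322 - 678 = 8576.
Surplus = Qs - Qd = 8576 - 1358 = 7218.

7218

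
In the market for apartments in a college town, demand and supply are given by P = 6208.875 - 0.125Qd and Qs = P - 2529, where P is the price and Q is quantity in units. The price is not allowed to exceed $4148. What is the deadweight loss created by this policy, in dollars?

1535121

Rearranging demand gives Qd = 49671 - 8P. Equilibrium: 49671 - 8P = P - 2529, so 52200 = 9P and P* = 5800, Q* = 3271.
Because the ceiling (4148) lies below the market-clearing price, it is binding.
At P = 4148: Qd = 49671 - 8·4148 = 16487 and Qs = 4148 - 2529 = 1619.
Quantity traded falls to 1619. At Q = 1619 the demand price is (49671 - 1619)/8 = 6006.5 and the supply price is 2529 + 1619 = 4148.
Deadweight loss = ½ · (6006.5 - 4148) · (3271 - 1619) = ½ · 1858.5 · 1652 = 1535121.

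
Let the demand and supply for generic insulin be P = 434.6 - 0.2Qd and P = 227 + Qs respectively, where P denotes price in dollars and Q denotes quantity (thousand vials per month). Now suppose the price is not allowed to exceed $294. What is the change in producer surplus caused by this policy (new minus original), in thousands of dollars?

-12720

Rearranging demand gives Qd = 2173 - 5P; rearranging supply gives Qs = P - 227. Setting quantity demanded equal to quantity supplied, 2173 - 5P = P - 227, gives P* = 400 and Q* = 173.
Because the ceiling (294) lies below the market-clearing price, it is binding.
At P = 294: Qd = 2173 - 5·294 = 703 and Qs = 294 - 227 = 67.
Producer surplus without the control is ½ · (400 - 227) · 173 = 14964.5.
With the ceiling, producers sell 67 units at 294, so PS = ½ · (294 - 227) · 67 = 2244.5.
Change in producer surplus = 2244.5 - 14964.5 = -12720.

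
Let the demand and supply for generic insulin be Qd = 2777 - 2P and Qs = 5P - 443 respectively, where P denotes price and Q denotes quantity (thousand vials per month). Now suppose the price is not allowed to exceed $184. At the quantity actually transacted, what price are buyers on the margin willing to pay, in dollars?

1150

Setting quantity demanded equal to quantity supplied, 2777 - 2P = 5P - 443, gives P* = 460 and Q* = 1857.
Because the ceiling (184) lies below the market-clearing price, it is binding.
At P = 184: Qd = 2777 - 2·184 = 2409 and Qs = 5·184 - 443 = 477.
Only 477 units reach the market. On the demand curve, the marginal buyer's willingness to pay at Q = 477 is (2777 - 477)/2 = 1150.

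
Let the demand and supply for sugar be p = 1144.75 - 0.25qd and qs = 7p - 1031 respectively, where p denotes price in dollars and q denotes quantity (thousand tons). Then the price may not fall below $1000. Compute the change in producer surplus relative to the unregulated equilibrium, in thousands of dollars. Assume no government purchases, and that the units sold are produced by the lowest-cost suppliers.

9310

Rearranging demand gives qd = 4579 - 4p. Without the control the market clears where 4579 - 4p = 7p - 1031, i.e. p* = 510 and q* = 2539.
The floor of 1000 is above the equilibrium price 510, so it binds.
At p = 1000: qd = 4579 - 4·1000 = 579 and qs = 7·1000 - 1031 = 5969.
Producer surplus without the control is ½ · (510 - 1031/7) · 2539 = 6446521/14.
With the floor, 579 units are sold at 1000. The supply price at q = 579 is 230, so PS = ½ · [(1000 - 1031/7) + (1000 - 230)] · 579 = 6576861/14.
Change in producer surplus = 6576861/14 - 6446521/14 = 9310.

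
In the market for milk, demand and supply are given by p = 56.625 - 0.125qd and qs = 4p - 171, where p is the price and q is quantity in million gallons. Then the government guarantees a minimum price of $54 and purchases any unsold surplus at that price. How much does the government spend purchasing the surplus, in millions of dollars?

1296

Rearranging demand gives qd = 453 - 8p. Setting quantity demanded equal to quantity supplied, 453 - 8p = 4p - 171, gives p* = 52 and q* = 37.
The floor of 54 is above the equilibrium price 52, so it binds.
At p = 54: qd = 453 - 8·54 = 21 and qs = 4·54 - 171 = 45.
Surplus = qs - qd = 24.
Government expenditure = surplus × support price = 24 × 54 = 1296.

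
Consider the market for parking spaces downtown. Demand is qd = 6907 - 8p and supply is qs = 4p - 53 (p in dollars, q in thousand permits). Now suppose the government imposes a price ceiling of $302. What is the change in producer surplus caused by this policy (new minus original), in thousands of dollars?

Without the control the market clears where 6907 - 8p = 4p - 53, i.e. p* = 580 and q* = 2267.
Since 302 < 580, the ceiling is binding.
At p = 302: qd = 6907 - 8·302 = 4491 and qs = 4·302 - 53 = 1155.
Producer surplus without the control is ½ · (580 - 13.25) · 2267 = 642411.125.
With the ceiling, producers sell 1155 units at 302, so PS = ½ · (302 - 13.25) · 1155 = 166753.125.
Change in producer surplus = 166753.125 - 642411.125 = -475658.

-475658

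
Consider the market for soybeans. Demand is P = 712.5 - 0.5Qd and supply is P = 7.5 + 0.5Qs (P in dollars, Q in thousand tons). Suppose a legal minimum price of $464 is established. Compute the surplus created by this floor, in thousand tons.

Rearranging demand gives Qd = 1425 - 2P; rearranging supply gives Qs = 2P - 15. Setting quantity demanded equal to quantity supplied, 1425 - 2P = 2P - 15, gives P* = 360 and Q* = 705.
Since 464 > 360, the floor is binding.
At P = 464: Qd = 1425 - 2·464 = 497 and Qs = 2·464 - 15 = 913.
Surplus = Qs - Qd = 913 - 497 = 416.

416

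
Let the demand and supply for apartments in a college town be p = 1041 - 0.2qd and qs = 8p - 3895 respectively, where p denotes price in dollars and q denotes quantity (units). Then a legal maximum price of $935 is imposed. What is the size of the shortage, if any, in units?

Rearranging demand gives qd = 5205 - 5p. Without the control the market clears where 5205 - 5p = 8p - 3895, i.e. p* = 700 and q* = 1705.
The ceiling of 935 is above the equilibrium price 700, so it is not binding; the market clears at p* = 700, q* = 1705.
Since the control does not bind, there is no shortage.

0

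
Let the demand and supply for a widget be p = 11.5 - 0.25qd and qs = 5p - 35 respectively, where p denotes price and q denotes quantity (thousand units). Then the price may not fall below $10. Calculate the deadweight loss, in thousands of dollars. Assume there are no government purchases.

3.6

Rearranging demand gives qd = 46 - 4p. Without the control the market clears where 46 - 4p = 5p - 35, i.e. p* = 9 and q* = 10.
The floor of 10 is above the equilibrium price 9, so it binds.
At p = 10: qd = 46 - 4·10 = 6 and qs = 5·10 - 35 = 15.
Quantity traded falls to 6. At q = 6 the demand price is (46 - 6)/4 = 10 and the supply price is (35 + 6)/5 = 8.2.
Deadweight loss = ½ · (10 - 8.2) · (10 - 6) = ½ · 1.8 · 4 = 3.6.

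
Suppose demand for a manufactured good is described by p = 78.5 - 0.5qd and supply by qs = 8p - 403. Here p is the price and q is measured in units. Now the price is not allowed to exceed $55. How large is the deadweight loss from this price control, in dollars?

Rearranging demand gives qd = 157 - 2p. In a free market, 157 - 2p = 8p - 403 gives the equilibrium p* = 56, q* = 45.
The ceiling of 55 is below the equilibrium price 56, so it binds.
At p = 55: qd = 157 - 2·55 = 47 and qs = 8·55 - 403 = 37.
Quantity traded falls to 37. At q = 37 the demand price is (157 - 37)/2 = 60 and the supply price is (403 + 37)/8 = 55.
Deadweight loss = ½ · (60 - 55) · (45 - 37) = ½ · 5 · 8 = 20.

20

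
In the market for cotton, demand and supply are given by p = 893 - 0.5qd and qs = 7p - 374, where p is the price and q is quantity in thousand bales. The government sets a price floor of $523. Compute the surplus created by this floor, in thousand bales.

2547

Rearranging demand gives qd = 1786 - 2p. Without the control the market clears where 1786 - 2p = 7p - 374, i.e. p* = 240 and q* = 1306.
Since 523 > 240, the floor is binding.
At p = 523: qd = 1786 - 2·523 = 740 and qs = 7·523 - 374 = 3287.
Surplus = qs - qd = 3287 - 740 = 2547.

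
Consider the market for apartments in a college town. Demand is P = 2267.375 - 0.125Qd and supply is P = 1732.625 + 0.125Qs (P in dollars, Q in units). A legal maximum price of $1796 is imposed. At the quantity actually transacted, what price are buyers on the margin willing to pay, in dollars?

Rearranging demand gives Qd = 18139 - 8P; rearranging supply gives Qs = 8P - 13861. Setting quantity demanded equal to quantity supplied, 18139 - 8P = 8P - 13861, gives P* = 2000 and Q* = 2139.
Since 1796 < 2000, the ceiling is binding.
At P = 1796: Qd = 18139 - 8·1796 = 3771 and Qs = 8·1796 - 13861 = 507.
Only 507 units reach the market. On the demand curve, the marginal buyer's willingness to pay at Q = 507 is (18139 - 507)/8 = 2204.

2204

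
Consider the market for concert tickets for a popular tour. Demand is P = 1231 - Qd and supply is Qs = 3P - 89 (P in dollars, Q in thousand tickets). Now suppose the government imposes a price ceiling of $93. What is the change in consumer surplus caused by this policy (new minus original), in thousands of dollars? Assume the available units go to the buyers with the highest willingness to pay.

Rearranging demand gives Qd = 1231 - P. Without the control the market clears where 1231 - P = 3P - 89, i.e. P* = 330 and Q* = 901.
The ceiling of 93 is below the equilibrium price 330, so it binds.
At P = 93: Qd = 1231 - 93 = 1138 and Qs = 3·93 - 89 = 190.
Consumer surplus without the control is ½ · (1231 - 330) · 901 = 405900.5.
With the ceiling, 190 units are sold at 93 (assume they go to the highest-value buyers). The demand price at Q = 190 is 1041, so CS = ½ · [(1231 - 93) + (1041 - 93)] · 190 = 198170.
Change in consumer surplus = 198170 - 405900.5 = -207730.5.

-207730.5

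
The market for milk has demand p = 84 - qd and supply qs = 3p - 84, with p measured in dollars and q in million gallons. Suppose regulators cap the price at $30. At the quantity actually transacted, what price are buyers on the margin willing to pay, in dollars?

78

Rearranging demand gives qd = 84 - p. In a free market, 84 - p = 3p - 84 gives the equilibrium p* = 42, q* = 42.
The ceiling of 30 is below the equilibrium price 42, so it binds.
At p = 30: qd = 84 - 30 = 54 and qs = 3·30 - 84 = 6.
Only 6 units reach the market. On the demand curve, the marginal buyer's willingness to pay at q = 6 is (84 - 6) = 78.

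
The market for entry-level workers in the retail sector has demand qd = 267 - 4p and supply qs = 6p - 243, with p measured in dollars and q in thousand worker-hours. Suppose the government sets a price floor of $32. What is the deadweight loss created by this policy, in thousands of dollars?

In a free market, 267 - 4p = 6p - 243 gives the equilibrium p* = 51, q* = 63.
The floor of 32 is below the equilibrium price 51, so it is not binding; the market clears at p* = 51, q* = 63.
Since the control does not bind, no trades are prevented and deadweight loss is zero.

0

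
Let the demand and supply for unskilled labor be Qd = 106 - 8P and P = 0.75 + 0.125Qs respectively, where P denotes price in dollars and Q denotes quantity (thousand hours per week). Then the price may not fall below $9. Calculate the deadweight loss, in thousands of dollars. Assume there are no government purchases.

32

Rearranging supply gives Qs = 8P - 6. Without the control the market clears where 106 - 8P = 8P - 6, i.e. P* = 7 and Q* = 50.
The floor of 9 is above the equilibrium price 7, so it binds.
At P = 9: Qd = 106 - 8·9 = 34 and Qs = 8·9 - 6 = 66.
Quantity traded falls to 34. At Q = 34 the demand price is (106 - 34)/8 = 9 and the supply price is (6 + 34)/8 = 5.
Deadweight loss = ½ · (9 - 5) · (50 - 34) = ½ · 4 · 16 = 32.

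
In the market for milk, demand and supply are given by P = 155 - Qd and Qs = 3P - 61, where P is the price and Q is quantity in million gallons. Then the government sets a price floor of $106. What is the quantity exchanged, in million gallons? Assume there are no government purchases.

Rearranging demand gives Qd = 155 - P. Setting quantity demanded equal to quantity supplied, 155 - P = 3P - 61, gives P* = 54 and Q* = 101.
The floor of 106 is above the equilibrium price 54, so it binds.
At P = 106: Qd = 155 - 106 = 49 and Qs = 3·106 - 61 = 257.
The quantity actually transacted is the short side, demand: 49.

49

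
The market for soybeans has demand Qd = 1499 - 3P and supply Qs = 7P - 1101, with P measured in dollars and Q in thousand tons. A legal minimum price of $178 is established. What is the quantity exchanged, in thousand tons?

Without the control the market clears where 1499 - 3P = 7P - 1101, i.e. P* = 260 and Q* = 719.
The floor of 178 is below the equilibrium price 260, so it is not binding; the market clears at P* = 260, Q* = 719.

719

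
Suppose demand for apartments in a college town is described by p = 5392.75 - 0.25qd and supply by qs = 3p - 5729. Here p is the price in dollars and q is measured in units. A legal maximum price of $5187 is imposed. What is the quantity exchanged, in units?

Rearranging demand gives qd = 21571 - 4p. Setting quantity demanded equal to quantity supplied, 21571 - 4p = 3p - 5729, gives p* = 3900 and q* = 5971.
The ceiling of 5187 is above the equilibrium price 3900, so it is not binding; the market clears at p* = 3900, q* = 5971.

5971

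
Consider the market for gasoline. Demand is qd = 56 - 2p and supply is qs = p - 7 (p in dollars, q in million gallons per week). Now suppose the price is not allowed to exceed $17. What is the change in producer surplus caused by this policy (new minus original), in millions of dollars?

In a free market, 56 - 2p = p - 7 gives the equilibrium p* = 21, q* = 14.
The ceiling of 17 is below the equilibrium price 21, so it binds.
At p = 17: qd = 56 - 2·17 = 22 and qs = 17 - 7 = 10.
Producer surplus without the control is ½ · (21 - 7) · 14 = 98.
With the ceiling, producers sell 10 units at 17, so PS = ½ · (17 - 7) · 10 = 50.
Change in producer surplus = 50 - 98 = -48.

-48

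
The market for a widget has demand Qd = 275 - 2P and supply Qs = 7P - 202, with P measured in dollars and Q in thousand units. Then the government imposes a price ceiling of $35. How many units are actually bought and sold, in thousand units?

Without the control the market clears where 275 - 2P = 7P - 202, i.e. P* = 53 and Q* = 169.
Because the ceiling (35) lies below the market-clearing price, it is binding.
At P = 35: Qd = 275 - 2·35 = 205 and Qs = 7·35 - 202 = 43.
The quantity actually transacted is the short side, supply: 43.

43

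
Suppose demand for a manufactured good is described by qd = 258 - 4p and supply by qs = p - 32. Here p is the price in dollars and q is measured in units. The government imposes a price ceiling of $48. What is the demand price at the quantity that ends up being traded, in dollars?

Setting quantity demanded equal to quantity supplied, 258 - 4p = p - 32, gives p* = 58 and q* = 26.
Because the ceiling (48) lies below the market-clearing price, it is binding.
At p = 48: qd = 258 - 4·48 = 66 and qs = 48 - 32 = 16.
Only 16 units reach the market. On the demand curve, the marginal buyer's willingness to pay at q = 16 is (258 - 16)/4 = 60.5.

60.5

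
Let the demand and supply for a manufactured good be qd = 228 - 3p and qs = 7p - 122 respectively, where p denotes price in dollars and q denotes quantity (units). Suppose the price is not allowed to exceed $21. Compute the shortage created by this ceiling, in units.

140

Setting quantity demanded equal to quantity supplied, 228 - 3p = 7p - 122, gives p* = 35 and q* = 123.
Because the ceiling (21) lies below the market-clearing price, it is binding.
At p = 21: qd = 228 - 3·21 = 165 and qs = 7·21 - 122 = 25.
Shortage = qd - qs = 165 - 25 = 140.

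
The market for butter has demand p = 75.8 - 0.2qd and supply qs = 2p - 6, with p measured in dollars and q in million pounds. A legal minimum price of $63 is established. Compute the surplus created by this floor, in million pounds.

Rearranging demand gives qd = 379 - 5p. Equilibrium: 379 - 5p = 2p - 6, so 385 = 7p and p* = 55, q* = 104.
The floor of 63 is above the equilibrium price 55, so it binds.
At p = 63: qd = 379 - 5·63 = 64 and qs = 2·63 - 6 = 120.
Surplus = qs - qd = 120 - 64 = 56.

56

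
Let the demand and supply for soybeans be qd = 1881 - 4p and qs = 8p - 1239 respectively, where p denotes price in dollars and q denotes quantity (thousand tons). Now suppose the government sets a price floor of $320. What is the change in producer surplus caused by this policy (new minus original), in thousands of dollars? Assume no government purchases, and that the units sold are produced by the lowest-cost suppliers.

In a free market, 1881 - 4p = 8p - 1239 gives the equilibrium p* = 260, q* = 841.
Since 320 > 260, the floor is binding.
At p = 320: qd = 1881 - 4·320 = 601 and qs = 8·320 - 1239 = 1321.
Producer surplus without the control is ½ · (260 - 154.875) · 841 = 44205.0625.
With the floor, 601 units are sold at 320. The supply price at q = 601 is 230, so PS = ½ · [(320 - 154.875) + (320 - 230)] · 601 = 76665.0625.
Change in producer surplus = 76665.0625 - 44205.0625 = 32460.

32460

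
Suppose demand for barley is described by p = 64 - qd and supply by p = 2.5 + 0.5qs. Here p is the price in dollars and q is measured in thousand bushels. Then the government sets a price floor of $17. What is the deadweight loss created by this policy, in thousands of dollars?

Rearranging demand gives qd = 64 - p; rearranging supply gives qs = 2p - 5. Without the control the market clears where 64 - p = 2p - 5, i.e. p* = 23 and q* = 41.
Since 17 is below p* = 23, the floor does not bind and the free-market outcome prevails.
Since the control does not bind, no trades are prevented and deadweight loss is zero.

0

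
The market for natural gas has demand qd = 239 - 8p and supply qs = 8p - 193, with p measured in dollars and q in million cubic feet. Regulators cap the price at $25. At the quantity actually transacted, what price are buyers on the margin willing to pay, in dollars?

29

Without the control the market clears where 239 - 8p = 8p - 193, i.e. p* = 27 and q* = 23.
Since 25 < 27, the ceiling is binding.
At p = 25: qd = 239 - 8·25 = 39 and qs = 8·25 - 193 = 7.
Only 7 units reach the market. On the demand curve, the marginal buyer's willingness to pay at q = 7 is (239 - 7)/8 = 29.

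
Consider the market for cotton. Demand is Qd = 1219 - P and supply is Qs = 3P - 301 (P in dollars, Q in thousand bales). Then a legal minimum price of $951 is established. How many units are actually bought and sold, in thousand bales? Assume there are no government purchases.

Without the control the market clears where 1219 - P = 3P - 301, i.e. P* = 380 and Q* = 839.
Since 951 > 380, the floor is binding.
At P = 951: Qd = 1219 - 951 = 268 and Qs = 3·951 - 301 = 2552.
The quantity actually transacted is the short side, demand: 268.

268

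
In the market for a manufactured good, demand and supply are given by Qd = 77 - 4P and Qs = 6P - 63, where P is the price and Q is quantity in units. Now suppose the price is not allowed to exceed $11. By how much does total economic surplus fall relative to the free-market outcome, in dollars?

67.5

Equilibrium: 77 - 4P = 6P - 63, so 140 = 10P and P* = 14, Q* = 21.
The ceiling of 11 is below the equilibrium price 14, so it binds.
At P = 11: Qd = 77 - 4·11 = 33 and Qs = 6·11 - 63 = 3.
Quantity traded falls to 3. At Q = 3 the demand price is (77 - 3)/4 = 18.5 and the supply price is (63 + 3)/6 = 11.
Deadweight loss = ½ · (18.5 - 11) · (21 - 3) = ½ · 7.5 · 18 = 67.5.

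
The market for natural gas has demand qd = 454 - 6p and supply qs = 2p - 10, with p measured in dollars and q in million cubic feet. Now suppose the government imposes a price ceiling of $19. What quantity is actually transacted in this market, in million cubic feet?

28

Setting quantity demanded equal to quantity supplied, 454 - 6p = 2p - 10, gives p* = 58 and q* = 106.
Because the ceiling (19) lies below the market-clearing price, it is binding.
At p = 19: qd = 454 - 6·19 = 340 and qs = 2·19 - 10 = 28.
The quantity actually transacted is the short side, supply: 28.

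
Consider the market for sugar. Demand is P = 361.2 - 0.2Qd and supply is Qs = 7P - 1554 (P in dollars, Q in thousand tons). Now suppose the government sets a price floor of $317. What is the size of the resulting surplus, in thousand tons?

Rearranging demand gives Qd = 1806 - 5P. In a free market, 1806 - 5P = 7P - 1554 gives the equilibrium P* = 280, Q* = 406.
The floor of 317 is above the equilibrium price 280, so it binds.
At P = 317: Qd = 1806 - 5·317 = 221 and Qs = 7·317 - 1554 = 665.
Surplus = Qs - Qd = 665 - 221 = 444.

444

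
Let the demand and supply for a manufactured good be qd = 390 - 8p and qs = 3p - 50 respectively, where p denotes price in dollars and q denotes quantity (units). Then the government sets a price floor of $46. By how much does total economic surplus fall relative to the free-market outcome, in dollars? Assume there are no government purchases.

528

Without the control the market clears where 390 - 8p = 3p - 50, i.e. p* = 40 and q* = 70.
The floor of 46 is above the equilibrium price 40, so it binds.
At p = 46: qd = 390 - 8·46 = 22 and qs = 3·46 - 50 = 88.
Quantity traded falls to 22. At q = 22 the demand price is (390 - 22)/8 = 46 and the supply price is (50 + 22)/3 = 24.
Deadweight loss = ½ · (46 - 24) · (70 - 22) = ½ · 22 · 48 = 528.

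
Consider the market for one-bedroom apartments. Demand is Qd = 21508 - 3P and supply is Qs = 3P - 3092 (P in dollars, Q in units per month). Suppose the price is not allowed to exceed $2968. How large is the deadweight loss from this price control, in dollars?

3844272

Setting quantity demanded equal to quantity supplied, 21508 - 3P = 3P - 3092, gives P* = 4100 and Q* = 9208.
Because the ceiling (2968) lies below the market-clearing price, it is binding.
At P = 2968: Qd = 21508 - 3·2968 = 12604 and Qs = 3·2968 - 3092 = 5812.
Quantity traded falls to 5812. At Q = 5812 the demand price is (21508 - 5812)/3 = 5232 and the supply price is (3092 + 5812)/3 = 2968.
Deadweight loss = ½ · (5232 - 2968) · (9208 - 5812) = ½ · 2264 · 3396 = 3844272.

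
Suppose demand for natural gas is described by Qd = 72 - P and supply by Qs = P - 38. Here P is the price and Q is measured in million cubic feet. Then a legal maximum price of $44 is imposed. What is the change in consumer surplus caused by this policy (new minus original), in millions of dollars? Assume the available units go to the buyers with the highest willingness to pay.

In a free market, 72 - P = P - 38 gives the equilibrium P* = 55, Q* = 17.
Because the ceiling (44) lies below the market-clearing price, it is binding.
At P = 44: Qd = 72 - 44 = 28 and Qs = 44 - 38 = 6.
Consumer surplus without the control is ½ · (72 - 55) · 17 = 144.5.
With the ceiling, 6 units are sold at 44 (assume they go to the highest-value buyers). The demand price at Q = 6 is 66, so CS = ½ · [(72 - 44) + (66 - 44)] · 6 = 150.
Change in consumer surplus = 150 - 144.5 = 5.5.

5.5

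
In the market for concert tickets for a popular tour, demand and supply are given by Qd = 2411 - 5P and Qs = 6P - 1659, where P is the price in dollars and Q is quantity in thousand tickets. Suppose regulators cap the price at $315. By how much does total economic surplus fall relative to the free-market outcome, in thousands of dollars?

Without the control the market clears where 2411 - 5P = 6P - 1659, i.e. P* = 370 and Q* = 561.
Since 315 < 370, the ceiling is binding.
At P = 315: Qd = 2411 - 5·315 = 836 and Qs = 6·315 - 1659 = 231.
Quantity traded falls to 231. At Q = 231 the demand price is (2411 - 231)/5 = 436 and the supply price is (1659 + 231)/6 = 315.
Deadweight loss = ½ · (436 - 315) · (561 - 231) = ½ · 121 · 330 = 19965.

19965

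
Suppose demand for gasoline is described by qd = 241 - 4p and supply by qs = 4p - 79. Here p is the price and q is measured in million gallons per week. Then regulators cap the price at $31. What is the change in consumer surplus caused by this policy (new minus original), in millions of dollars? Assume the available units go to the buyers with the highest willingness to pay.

Setting quantity demanded equal to quantity supplied, 241 - 4p = 4p - 79, gives p* = 40 and q* = 81.
Since 31 < 40, the ceiling is binding.
At p = 31: qd = 241 - 4·31 = 117 and qs = 4·31 - 79 = 45.
Consumer surplus without the control is ½ · (60.25 - 40) · 81 = 820.125.
With the ceiling, 45 units are sold at 31 (assume they go to the highest-value buyers). The demand price at q = 45 is 49, so CS = ½ · [(60.25 - 31) + (49 - 31)] · 45 = 1063.125.
Change in consumer surplus = 1063.125 - 820.125 = 243.

243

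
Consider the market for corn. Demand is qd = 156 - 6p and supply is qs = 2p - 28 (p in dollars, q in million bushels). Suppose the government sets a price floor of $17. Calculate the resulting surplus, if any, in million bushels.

In a free market, 156 - 6p = 2p - 28 gives the equilibrium p* = 23, q* = 18.
The floor of 17 is below the equilibrium price 23, so it is not binding; the market clears at p* = 23, q* = 18.
Since the control does not bind, there is no surplus.

0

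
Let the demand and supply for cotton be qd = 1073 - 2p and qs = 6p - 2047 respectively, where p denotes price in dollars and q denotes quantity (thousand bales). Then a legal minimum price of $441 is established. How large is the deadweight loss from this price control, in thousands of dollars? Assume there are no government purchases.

3468

Setting quantity demanded equal to quantity supplied, 1073 - 2p = 6p - 2047, gives p* = 390 and q* = 293.
Since 441 > 390, the floor is binding.
At p = 441: qd = 1073 - 2·441 = 191 and qs = 6·441 - 2047 = 599.
Quantity traded falls to 191. At q = 191 the demand price is (1073 - 191)/2 = 441 and the supply price is (2047 + 191)/6 = 373.
Deadweight loss = ½ · (441 - 373) · (293 - 191) = ½ · 68 · 102 = 3468.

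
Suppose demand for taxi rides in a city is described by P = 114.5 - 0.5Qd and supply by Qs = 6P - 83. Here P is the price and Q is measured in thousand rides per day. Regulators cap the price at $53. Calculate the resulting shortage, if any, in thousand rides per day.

0

Rearranging demand gives Qd = 229 - 2P. Without the control the market clears where 229 - 2P = 6P - 83, i.e. P* = 39 and Q* = 151.
The ceiling of 53 is above the equilibrium price 39, so it is not binding; the market clears at P* = 39, Q* = 151.
Since the control does not bind, there is no shortage.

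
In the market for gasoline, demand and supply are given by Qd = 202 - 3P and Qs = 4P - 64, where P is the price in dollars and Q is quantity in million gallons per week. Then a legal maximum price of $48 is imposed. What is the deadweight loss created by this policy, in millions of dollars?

Setting quantity demanded equal to quantity supplied, 202 - 3P = 4P - 64, gives P* = 38 and Q* = 88.
The ceiling of 48 is above the equilibrium price 38, so it is not binding; the market clears at P* = 38, Q* = 88.
Since the control does not bind, no trades are prevented and deadweight loss is zero.

0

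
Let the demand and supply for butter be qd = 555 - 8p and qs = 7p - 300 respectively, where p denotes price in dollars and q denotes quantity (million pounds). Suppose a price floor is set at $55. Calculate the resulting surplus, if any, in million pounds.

Setting quantity demanded equal to quantity supplied, 555 - 8p = 7p - 300, gives p* = 57 and q* = 99.
The floor of 55 is below the equilibrium price 57, so it is not binding; the market clears at p* = 57, q* = 99.
Since the control does not bind, there is no surplus.

0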